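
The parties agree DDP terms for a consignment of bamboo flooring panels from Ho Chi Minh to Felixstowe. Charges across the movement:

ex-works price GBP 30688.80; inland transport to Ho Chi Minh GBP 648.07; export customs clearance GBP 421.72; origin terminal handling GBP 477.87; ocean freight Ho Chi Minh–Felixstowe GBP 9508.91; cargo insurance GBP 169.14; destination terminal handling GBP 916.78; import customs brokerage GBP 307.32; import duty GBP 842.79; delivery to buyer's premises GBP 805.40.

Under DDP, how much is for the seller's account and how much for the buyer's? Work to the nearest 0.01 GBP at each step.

DDP: the seller bears all costs including import duty.
Seller's account: goods 30688.80 + inland to port 648.07 + export clearance 421.72 + origin terminal 477.87 + freight 9508.91 + insurance 169.14 + destination terminal 916.78 + brokerage 307.32 + duty 842.79 + delivery 805.40 = 44786.80
Buyer's account: 0.00

Seller: GBP 44786.80; buyer: GBP 0.00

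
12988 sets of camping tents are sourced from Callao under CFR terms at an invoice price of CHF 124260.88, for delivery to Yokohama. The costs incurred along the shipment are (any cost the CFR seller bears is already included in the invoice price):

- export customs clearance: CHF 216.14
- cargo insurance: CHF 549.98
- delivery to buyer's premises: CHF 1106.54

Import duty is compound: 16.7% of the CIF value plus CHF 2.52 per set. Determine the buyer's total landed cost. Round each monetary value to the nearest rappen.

Total landed cost: CHF 179490.57

CFR: the seller pays costs through ocean freight to the destination port, but not insurance.
Already in the invoice (seller's account under CFR): export clearance — exclude.
CIF value = CFR price + insurance = 124260.88 + 549.98 = 124810.86
Ad valorem component: 124810.86 × 16.7% = 20843.41
Specific component: 12988 × 2.52 = 32729.76
Import duty = 20843.41 + 32729.76 = 53573.17
Buyer bears: insurance 549.98 + delivery 1106.54 + duty 53573.17 = 55229.69
Landed cost = invoice 124260.88 + 55229.69 = 179490.57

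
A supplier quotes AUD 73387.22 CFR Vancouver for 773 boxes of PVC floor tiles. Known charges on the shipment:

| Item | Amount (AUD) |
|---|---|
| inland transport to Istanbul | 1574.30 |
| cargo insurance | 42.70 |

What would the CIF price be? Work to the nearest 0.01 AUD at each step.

CIF price: AUD 73429.92

Not relevant to the conversion: inland to port — on the seller under both CFR and CIF; already in the CFR price and stays in the CIF price.
From CFR to CIF, the seller additionally bears: insurance.
CIF price = 73387.22 + 42.70 = 73429.92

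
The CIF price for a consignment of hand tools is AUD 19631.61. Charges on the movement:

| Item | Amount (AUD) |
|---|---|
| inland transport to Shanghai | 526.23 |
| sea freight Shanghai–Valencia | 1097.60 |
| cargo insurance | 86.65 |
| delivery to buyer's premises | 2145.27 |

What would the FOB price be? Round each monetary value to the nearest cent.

FOB price: AUD 18447.36

Not relevant to the conversion: inland to port — on the seller under both CIF and FOB; already in the CIF price and stays in the FOB price. delivery — on the buyer under both terms; not part of either seller's price.
From CIF to FOB, the seller no longer bears: freight, insurance.
FOB price = 19631.61 − 1097.60 − 86.65 = 18447.36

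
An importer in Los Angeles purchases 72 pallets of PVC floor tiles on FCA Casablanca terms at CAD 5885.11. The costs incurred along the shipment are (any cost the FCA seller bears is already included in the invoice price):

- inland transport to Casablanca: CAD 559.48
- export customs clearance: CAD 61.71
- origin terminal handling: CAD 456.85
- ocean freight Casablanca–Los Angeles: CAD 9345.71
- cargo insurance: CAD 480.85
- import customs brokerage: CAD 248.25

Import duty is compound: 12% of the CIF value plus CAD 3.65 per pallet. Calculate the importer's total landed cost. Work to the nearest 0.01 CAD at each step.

FCA: the seller delivers export-cleared goods to the carrier; the buyer bears costs from that point.
Already in the invoice (seller's account under FCA): inland to port, export clearance — exclude.
CIF value = FCA price + origin terminal + freight + insurance = 5885.11 + 456.85 + 9345.71 + 480.85 = 16168.52
Ad valorem component: 16168.52 × 12% = 1940.22
Specific component: 72 × 3.65 = 262.80
Import duty = 1940.22 + 262.80 = 2203.02
Buyer bears: origin terminal 456.85 + freight 9345.71 + insurance 480.85 + brokerage 248.25 + duty 2203.02 = 12734.68
Landed cost = invoice 5885.11 + 12734.68 = 18619.79

Total landed cost: CAD 18619.79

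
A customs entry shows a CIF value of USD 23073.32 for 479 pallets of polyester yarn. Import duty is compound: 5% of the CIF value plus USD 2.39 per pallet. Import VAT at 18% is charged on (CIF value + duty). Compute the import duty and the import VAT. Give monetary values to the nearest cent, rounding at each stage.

Import duty: USD 2298.48; import VAT: USD 4566.92

Ad valorem component: 23073.32 × 5% = 1153.67
Specific component: 479 × 2.39 = 1144.81
Import duty = 1153.67 + 1144.81 = 2298.48
VAT base = CIF + duty = 23073.32 + 2298.48 = 25371.80
Import VAT = 25371.80 × 18% = 4566.92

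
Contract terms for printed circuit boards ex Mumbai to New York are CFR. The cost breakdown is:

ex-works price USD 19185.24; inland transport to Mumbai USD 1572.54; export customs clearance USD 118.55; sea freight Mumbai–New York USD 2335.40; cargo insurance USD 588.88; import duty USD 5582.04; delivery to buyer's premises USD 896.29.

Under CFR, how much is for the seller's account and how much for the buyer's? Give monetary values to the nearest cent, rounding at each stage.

Seller: USD 23211.73; buyer: USD 7067.21

CFR: the seller pays costs through ocean freight to the destination port, but not insurance.
Seller's account: goods 19185.24 + inland to port 1572.54 + export clearance 118.55 + freight 2335.40 = 23211.73
Buyer's account: insurance 588.88 + duty 5582.04 + delivery 896.29 = 7067.21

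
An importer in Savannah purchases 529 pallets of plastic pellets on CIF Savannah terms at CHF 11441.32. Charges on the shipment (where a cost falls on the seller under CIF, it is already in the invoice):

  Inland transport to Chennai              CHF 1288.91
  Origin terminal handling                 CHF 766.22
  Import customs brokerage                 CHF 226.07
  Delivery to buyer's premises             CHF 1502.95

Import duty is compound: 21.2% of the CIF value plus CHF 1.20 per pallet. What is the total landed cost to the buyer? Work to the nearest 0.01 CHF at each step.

Total landed cost: CHF 16230.70

CIF: the seller pays costs through ocean freight and marine insurance to the destination port.
Already in the invoice (seller's account under CIF): inland to port, origin terminal — exclude.
The CIF price already equals the CIF value: 11441.32
Ad valorem component: 11441.32 × 21.2% = 2425.56
Specific component: 529 × 1.20 = 634.80
Import duty = 2425.56 + 634.80 = 3060.36
Buyer bears: brokerage 226.07 + delivery 1502.95 + duty 3060.36 = 4789.38
Landed cost = invoice 11441.32 + 4789.38 = 16230.70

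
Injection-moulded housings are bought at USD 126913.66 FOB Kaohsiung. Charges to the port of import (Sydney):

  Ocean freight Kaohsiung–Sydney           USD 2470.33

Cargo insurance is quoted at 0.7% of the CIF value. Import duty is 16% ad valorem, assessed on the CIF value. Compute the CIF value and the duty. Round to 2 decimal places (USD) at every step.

Let C be the CIF value. C = FOB price + freight + 0.7% × C
C − 0.7% × C = 126913.66 + 2470.33
0.993 × C = 129383.99
C = 129383.99 / 0.993 = 130296.06
Insurance premium = 0.7% × 130296.06 = 912.07
Import duty = 130296.06 × 16% = 20847.37

CIF value: USD 130296.06; import duty: USD 20847.37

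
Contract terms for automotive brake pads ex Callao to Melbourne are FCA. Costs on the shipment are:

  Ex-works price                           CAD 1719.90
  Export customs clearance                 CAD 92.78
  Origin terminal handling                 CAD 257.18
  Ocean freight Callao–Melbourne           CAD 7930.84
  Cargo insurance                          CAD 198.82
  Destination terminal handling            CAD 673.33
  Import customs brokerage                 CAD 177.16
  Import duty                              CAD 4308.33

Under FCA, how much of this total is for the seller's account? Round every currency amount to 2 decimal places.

FCA: the seller delivers export-cleared goods to the carrier; the buyer bears costs from that point.
Seller's account: goods 1719.90 + export clearance 92.78 = 1812.68
Buyer's account: origin terminal 257.18 + freight 7930.84 + insurance 198.82 + destination terminal 673.33 + brokerage 177.16 + duty 4308.33 = 13545.66

Seller's account: CAD 1812.68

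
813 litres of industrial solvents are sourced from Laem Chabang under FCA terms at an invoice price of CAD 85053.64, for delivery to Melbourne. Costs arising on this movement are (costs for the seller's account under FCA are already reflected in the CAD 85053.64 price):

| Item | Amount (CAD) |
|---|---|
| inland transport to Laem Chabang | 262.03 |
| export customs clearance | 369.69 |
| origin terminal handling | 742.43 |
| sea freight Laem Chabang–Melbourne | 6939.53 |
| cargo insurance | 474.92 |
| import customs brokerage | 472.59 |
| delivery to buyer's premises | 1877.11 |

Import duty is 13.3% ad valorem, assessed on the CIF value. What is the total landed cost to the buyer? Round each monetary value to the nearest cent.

FCA: the seller delivers export-cleared goods to the carrier; the buyer bears costs from that point.
Already in the invoice (seller's account under FCA): inland to port, export clearance — exclude.
CIF value = FCA price + origin terminal + freight + insurance = 85053.64 + 742.43 + 6939.53 + 474.92 = 93210.52
Import duty = 93210.52 × 13.3% = 12397.00
Buyer bears: origin terminal 742.43 + freight 6939.53 + insurance 474.92 + brokerage 472.59 + delivery 1877.11 + duty 12397.00 = 22903.58
Landed cost = invoice 85053.64 + 22903.58 = 107957.22

Total landed cost: CAD 107957.22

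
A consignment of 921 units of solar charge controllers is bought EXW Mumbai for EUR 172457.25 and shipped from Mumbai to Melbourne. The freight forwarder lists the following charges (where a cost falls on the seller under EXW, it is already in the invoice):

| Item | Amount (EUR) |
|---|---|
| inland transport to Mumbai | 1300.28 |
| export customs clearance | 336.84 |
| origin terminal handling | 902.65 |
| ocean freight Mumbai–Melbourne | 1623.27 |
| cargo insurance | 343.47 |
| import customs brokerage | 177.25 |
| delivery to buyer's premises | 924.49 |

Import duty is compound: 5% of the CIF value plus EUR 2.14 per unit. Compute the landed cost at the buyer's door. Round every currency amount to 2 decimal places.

EXW: the seller makes goods available at their premises; the buyer bears all onward costs.
CIF value = EXW price + inland to port + export clearance + origin terminal + freight + insurance = 172457.25 + 1300.28 + 336.84 + 902.65 + 1623.27 + 343.47 = 176963.76
Ad valorem component: 176963.76 × 5% = 8848.19
Specific component: 921 × 2.14 = 1970.94
Import duty = 8848.19 + 1970.94 = 10819.13
Buyer bears: inland to port 1300.28 + export clearance 336.84 + origin terminal 902.65 + freight 1623.27 + insurance 343.47 + brokerage 177.25 + delivery 924.49 + duty 10819.13 = 16427.38
Landed cost = invoice 172457.25 + 16427.38 = 188884.63

Total landed cost: EUR 188884.63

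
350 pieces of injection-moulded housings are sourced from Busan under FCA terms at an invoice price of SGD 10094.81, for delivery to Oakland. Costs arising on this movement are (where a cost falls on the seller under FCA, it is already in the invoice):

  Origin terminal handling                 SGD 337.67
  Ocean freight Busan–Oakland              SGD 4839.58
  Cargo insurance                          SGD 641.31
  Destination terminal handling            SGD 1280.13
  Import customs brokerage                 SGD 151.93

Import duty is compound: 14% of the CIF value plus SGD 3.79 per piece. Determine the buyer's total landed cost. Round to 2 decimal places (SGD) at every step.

FCA: the seller delivers export-cleared goods to the carrier; the buyer bears costs from that point.
CIF value = FCA price + origin terminal + freight + insurance = 10094.81 + 337.67 + 4839.58 + 641.31 = 15913.37
Ad valorem component: 15913.37 × 14% = 2227.87
Specific component: 350 × 3.79 = 1326.50
Import duty = 2227.87 + 1326.50 = 3554.37
Buyer bears: origin terminal 337.67 + freight 4839.58 + insurance 641.31 + destination terminal 1280.13 + brokerage 151.93 + duty 3554.37 = 10804.99
Landed cost = invoice 10094.81 + 10804.99 = 20899.80

Total landed cost: SGD 20899.80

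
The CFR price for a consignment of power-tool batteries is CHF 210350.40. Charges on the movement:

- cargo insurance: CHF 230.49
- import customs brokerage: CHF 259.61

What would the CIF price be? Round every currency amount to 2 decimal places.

Not relevant to the conversion: brokerage — on the buyer under both terms; not part of either seller's price.
From CFR to CIF, the seller additionally bears: insurance.
CIF price = 210350.40 + 230.49 = 210580.89

CIF price: CHF 210580.89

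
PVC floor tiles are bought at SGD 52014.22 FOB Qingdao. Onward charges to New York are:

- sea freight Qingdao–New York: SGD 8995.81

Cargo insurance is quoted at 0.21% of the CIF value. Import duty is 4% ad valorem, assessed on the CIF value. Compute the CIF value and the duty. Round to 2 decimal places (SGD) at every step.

CIF value: SGD 61138.42; import duty: SGD 2445.54

Let C be the CIF value. C = FOB price + freight + 0.21% × C
C − 0.21% × C = 52014.22 + 8995.81
0.9979 × C = 61010.03
C = 61010.03 / 0.9979 = 61138.42
Insurance premium = 0.21% × 61138.42 = 128.39
Import duty = 61138.42 × 4% = 2445.54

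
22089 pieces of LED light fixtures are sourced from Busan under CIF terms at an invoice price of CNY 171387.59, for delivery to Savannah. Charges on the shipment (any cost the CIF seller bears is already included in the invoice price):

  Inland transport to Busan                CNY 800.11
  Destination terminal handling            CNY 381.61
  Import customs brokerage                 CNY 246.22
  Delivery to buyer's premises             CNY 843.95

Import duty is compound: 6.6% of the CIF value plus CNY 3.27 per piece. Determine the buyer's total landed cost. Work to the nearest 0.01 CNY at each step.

Total landed cost: CNY 256401.98

CIF: the seller pays costs through ocean freight and marine insurance to the destination port.
Already in the invoice (seller's account under CIF): inland to port — exclude.
The CIF price already equals the CIF value: 171387.59
Ad valorem component: 171387.59 × 6.6% = 11311.58
Specific component: 22089 × 3.27 = 72231.03
Import duty = 11311.58 + 72231.03 = 83542.61
Buyer bears: destination terminal 381.61 + brokerage 246.22 + delivery 843.95 + duty 83542.61 = 85014.39
Landed cost = invoice 171387.59 + 85014.39 = 256401.98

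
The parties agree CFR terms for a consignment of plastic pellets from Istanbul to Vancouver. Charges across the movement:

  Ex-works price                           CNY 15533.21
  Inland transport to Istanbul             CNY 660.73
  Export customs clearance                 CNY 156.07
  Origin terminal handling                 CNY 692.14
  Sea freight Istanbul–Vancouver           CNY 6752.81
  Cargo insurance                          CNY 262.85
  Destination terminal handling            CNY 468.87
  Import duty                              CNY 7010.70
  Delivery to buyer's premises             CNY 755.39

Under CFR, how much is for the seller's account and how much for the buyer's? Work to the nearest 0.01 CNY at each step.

CFR: the seller pays costs through ocean freight to the destination port, but not insurance.
Seller's account: goods 15533.21 + inland to port 660.73 + export clearance 156.07 + origin terminal 692.14 + freight 6752.81 = 23794.96
Buyer's account: insurance 262.85 + destination terminal 468.87 + duty 7010.70 + delivery 755.39 = 8497.81

Seller: CNY 23794.96; buyer: CNY 8497.81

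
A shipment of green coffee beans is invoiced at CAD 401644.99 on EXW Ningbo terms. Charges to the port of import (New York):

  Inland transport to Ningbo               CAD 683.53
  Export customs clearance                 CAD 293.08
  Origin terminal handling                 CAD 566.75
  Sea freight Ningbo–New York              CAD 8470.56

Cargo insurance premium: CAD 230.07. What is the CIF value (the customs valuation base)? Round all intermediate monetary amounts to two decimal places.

CIF = EXW price + pre-shipment costs + freight + insurance
CIF = 401644.99 + 683.53 + 293.08 + 566.75 + 8470.56 + 230.07 = 411888.98

CIF value: CAD 411888.98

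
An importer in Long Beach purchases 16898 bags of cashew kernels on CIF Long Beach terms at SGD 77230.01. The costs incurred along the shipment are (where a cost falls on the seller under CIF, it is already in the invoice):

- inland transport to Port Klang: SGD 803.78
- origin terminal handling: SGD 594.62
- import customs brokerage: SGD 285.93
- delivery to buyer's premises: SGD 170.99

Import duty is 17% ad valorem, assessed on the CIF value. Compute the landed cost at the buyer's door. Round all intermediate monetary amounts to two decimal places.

Total landed cost: SGD 90816.03

CIF: the seller pays costs through ocean freight and marine insurance to the destination port.
Already in the invoice (seller's account under CIF): inland to port, origin terminal — exclude.
The CIF price already equals the CIF value: 77230.01
Import duty = 77230.01 × 17% = 13129.10
Buyer bears: brokerage 285.93 + delivery 170.99 + duty 13129.10 = 13586.02
Landed cost = invoice 77230.01 + 13586.02 = 90816.03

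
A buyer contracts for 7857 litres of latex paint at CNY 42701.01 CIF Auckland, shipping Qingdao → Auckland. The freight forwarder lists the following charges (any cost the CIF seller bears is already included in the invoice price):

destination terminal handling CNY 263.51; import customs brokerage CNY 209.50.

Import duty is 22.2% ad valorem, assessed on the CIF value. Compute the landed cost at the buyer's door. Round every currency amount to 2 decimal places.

Total landed cost: CNY 52653.64

CIF: the seller pays costs through ocean freight and marine insurance to the destination port.
The CIF price already equals the CIF value: 42701.01
Import duty = 42701.01 × 22.2% = 9479.62
Buyer bears: destination terminal 263.51 + brokerage 209.50 + duty 9479.62 = 9952.63
Landed cost = invoice 42701.01 + 9952.63 = 52653.64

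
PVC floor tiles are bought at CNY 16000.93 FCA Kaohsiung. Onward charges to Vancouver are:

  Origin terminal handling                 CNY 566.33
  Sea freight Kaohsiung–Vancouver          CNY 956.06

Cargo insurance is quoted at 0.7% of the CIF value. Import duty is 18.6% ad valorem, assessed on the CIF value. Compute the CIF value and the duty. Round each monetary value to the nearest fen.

CIF value: CNY 17646.85; import duty: CNY 3282.31

Let C be the CIF value. C = FCA price + pre-shipment costs + freight + 0.7% × C
C − 0.7% × C = 16000.93 + 566.33 + 956.06
0.993 × C = 17523.32
C = 17523.32 / 0.993 = 17646.85
Insurance premium = 0.7% × 17646.85 = 123.53
Import duty = 17646.85 × 18.6% = 3282.31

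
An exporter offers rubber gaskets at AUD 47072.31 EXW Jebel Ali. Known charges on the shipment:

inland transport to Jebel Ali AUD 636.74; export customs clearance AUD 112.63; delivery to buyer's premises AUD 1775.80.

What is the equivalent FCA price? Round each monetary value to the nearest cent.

Not relevant to the conversion: delivery — on the buyer under both terms; not part of either seller's price.
From EXW to FCA, the seller additionally bears: inland to port, export clearance.
FCA price = 47072.31 + 636.74 + 112.63 = 47821.68

FCA price: AUD 47821.68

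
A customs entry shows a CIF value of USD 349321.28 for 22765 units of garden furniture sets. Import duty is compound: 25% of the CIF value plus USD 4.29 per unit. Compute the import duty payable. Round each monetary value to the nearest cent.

Ad valorem component: 349321.28 × 25% = 87330.32
Specific component: 22765 × 4.29 = 97661.85
Import duty = 87330.32 + 97661.85 = 184992.17

Import duty: USD 184992.17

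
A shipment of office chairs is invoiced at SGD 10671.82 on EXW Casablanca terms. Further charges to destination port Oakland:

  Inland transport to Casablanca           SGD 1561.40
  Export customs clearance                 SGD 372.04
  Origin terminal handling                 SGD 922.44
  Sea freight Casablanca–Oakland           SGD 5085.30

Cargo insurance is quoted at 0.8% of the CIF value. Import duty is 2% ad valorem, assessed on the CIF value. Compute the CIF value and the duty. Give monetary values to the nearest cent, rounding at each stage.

CIF value: SGD 18763.10; import duty: SGD 375.26

Let C be the CIF value. C = EXW price + pre-shipment costs + freight + 0.8% × C
C − 0.8% × C = 10671.82 + 1561.40 + 372.04 + 922.44 + 5085.30
0.992 × C = 18613.00
C = 18613.00 / 0.992 = 18763.10
Insurance premium = 0.8% × 18763.10 = 150.10
Import duty = 18763.10 × 2% = 375.26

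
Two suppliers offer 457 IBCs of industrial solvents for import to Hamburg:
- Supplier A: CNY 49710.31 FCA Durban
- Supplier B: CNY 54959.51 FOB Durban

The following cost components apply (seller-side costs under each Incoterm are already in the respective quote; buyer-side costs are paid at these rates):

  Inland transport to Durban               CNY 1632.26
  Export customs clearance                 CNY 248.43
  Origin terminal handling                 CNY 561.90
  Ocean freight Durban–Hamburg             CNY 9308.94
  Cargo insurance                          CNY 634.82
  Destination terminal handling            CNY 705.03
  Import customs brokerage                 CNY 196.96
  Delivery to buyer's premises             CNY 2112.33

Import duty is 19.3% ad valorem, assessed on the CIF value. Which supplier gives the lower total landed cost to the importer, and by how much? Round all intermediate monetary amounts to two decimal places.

Supplier A (FCA):
CIF value = FCA price + origin terminal + freight + insurance = 49710.31 + 561.90 + 9308.94 + 634.82 = 60215.97
Import duty = 60215.97 × 19.3% = 11621.68
Buyer bears (A): 561.90 + 9308.94 + 634.82 + 705.03 + 196.96 + 2112.33 = 13519.98
Landed cost (A) = invoice 49710.31 + 13519.98 + duty 11621.68 = 74851.97
Supplier B (FOB):
CIF value = FOB price + freight + insurance = 54959.51 + 9308.94 + 634.82 = 64903.27
Import duty = 64903.27 × 19.3% = 12526.33
Buyer bears (B): 9308.94 + 634.82 + 705.03 + 196.96 + 2112.33 = 12958.08
Landed cost (B) = invoice 54959.51 + 12958.08 + duty 12526.33 = 80443.92
Difference = |74851.97 − 80443.92| = 5591.95

Supplier A is cheaper by CNY 5591.95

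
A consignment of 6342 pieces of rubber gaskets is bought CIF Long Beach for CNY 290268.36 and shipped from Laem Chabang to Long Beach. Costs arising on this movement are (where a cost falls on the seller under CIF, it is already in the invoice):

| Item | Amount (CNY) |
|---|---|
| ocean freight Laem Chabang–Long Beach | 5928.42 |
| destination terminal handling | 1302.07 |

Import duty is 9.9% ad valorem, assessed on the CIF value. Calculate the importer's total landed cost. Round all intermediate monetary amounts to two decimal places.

CIF: the seller pays costs through ocean freight and marine insurance to the destination port.
Already in the invoice (seller's account under CIF): freight — exclude.
The CIF price already equals the CIF value: 290268.36
Import duty = 290268.36 × 9.9% = 28736.57
Buyer bears: destination terminal 1302.07 + duty 28736.57 = 30038.64
Landed cost = invoice 290268.36 + 30038.64 = 320307.00

Total landed cost: CNY 320307.00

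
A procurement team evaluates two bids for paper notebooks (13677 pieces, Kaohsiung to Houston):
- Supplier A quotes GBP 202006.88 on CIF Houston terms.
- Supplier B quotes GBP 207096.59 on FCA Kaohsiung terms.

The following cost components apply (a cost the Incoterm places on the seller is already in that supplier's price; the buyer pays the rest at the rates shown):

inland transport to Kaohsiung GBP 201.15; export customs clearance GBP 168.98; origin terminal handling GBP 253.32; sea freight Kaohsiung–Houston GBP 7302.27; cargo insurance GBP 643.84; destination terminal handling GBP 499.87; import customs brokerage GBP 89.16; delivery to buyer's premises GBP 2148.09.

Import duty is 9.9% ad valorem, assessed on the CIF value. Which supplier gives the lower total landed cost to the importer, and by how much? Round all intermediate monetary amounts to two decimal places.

Supplier A is cheaper by GBP 14604.77

Supplier A (CIF):
The CIF price already equals the CIF value: 202006.88
Import duty = 202006.88 × 9.9% = 19998.68
Buyer bears (A): 499.87 + 89.16 + 2148.09 = 2737.12
Landed cost (A) = invoice 202006.88 + 2737.12 + duty 19998.68 = 224742.68
Supplier B (FCA):
CIF value = FCA price + origin terminal + freight + insurance = 207096.59 + 253.32 + 7302.27 + 643.84 = 215296.02
Import duty = 215296.02 × 9.9% = 21314.31
Buyer bears (B): 253.32 + 7302.27 + 643.84 + 499.87 + 89.16 + 2148.09 = 10936.55
Landed cost (B) = invoice 207096.59 + 10936.55 + duty 21314.31 = 239347.45
Difference = |224742.68 − 239347.45| = 14604.77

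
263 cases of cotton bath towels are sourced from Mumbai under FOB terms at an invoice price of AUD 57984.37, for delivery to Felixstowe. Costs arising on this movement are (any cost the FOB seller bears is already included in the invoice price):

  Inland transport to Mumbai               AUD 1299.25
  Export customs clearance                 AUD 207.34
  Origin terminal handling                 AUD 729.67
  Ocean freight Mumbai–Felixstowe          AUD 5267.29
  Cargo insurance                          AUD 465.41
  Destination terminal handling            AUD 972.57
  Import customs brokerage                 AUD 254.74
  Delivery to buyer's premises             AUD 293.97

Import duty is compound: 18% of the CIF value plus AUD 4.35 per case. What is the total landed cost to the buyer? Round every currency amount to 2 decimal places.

Total landed cost: AUD 77851.47

FOB: the seller bears costs until goods are on board at the origin port; the buyer bears freight, insurance and all costs thereafter.
Already in the invoice (seller's account under FOB): inland to port, export clearance, origin terminal — exclude.
CIF value = FOB price + freight + insurance = 57984.37 + 5267.29 + 465.41 = 63717.07
Ad valorem component: 63717.07 × 18% = 11469.07
Specific component: 263 × 4.35 = 1144.05
Import duty = 11469.07 + 1144.05 = 12613.12
Buyer bears: freight 5267.29 + insurance 465.41 + destination terminal 972.57 + brokerage 254.74 + delivery 293.97 + duty 12613.12 = 19867.10
Landed cost = invoice 57984.37 + 19867.10 = 77851.47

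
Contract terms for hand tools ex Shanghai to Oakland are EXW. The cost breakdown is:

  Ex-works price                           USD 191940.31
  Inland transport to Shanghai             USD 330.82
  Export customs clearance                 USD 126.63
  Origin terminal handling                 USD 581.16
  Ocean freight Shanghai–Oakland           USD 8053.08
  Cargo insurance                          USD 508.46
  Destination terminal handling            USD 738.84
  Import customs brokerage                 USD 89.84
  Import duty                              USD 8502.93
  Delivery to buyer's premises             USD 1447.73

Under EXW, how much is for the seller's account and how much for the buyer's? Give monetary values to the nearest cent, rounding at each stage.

Seller: USD 191940.31; buyer: USD 20379.49

EXW: the seller makes goods available at their premises; the buyer bears all onward costs.
Seller's account: goods 191940.31 = 191940.31
Buyer's account: inland to port 330.82 + export clearance 126.63 + origin terminal 581.16 + freight 8053.08 + insurance 508.46 + destination terminal 738.84 + brokerage 89.84 + duty 8502.93 + delivery 1447.73 = 20379.49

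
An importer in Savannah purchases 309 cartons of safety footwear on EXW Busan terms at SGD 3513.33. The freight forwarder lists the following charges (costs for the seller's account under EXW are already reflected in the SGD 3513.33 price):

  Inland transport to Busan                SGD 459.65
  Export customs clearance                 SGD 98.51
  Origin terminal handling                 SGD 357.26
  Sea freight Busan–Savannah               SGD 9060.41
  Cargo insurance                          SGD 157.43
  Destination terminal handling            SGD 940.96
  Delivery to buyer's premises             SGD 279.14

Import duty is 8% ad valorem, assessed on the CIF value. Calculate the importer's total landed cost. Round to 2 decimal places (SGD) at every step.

Total landed cost: SGD 15958.42

EXW: the seller makes goods available at their premises; the buyer bears all onward costs.
CIF value = EXW price + inland to port + export clearance + origin terminal + freight + insurance = 3513.33 + 459.65 + 98.51 + 357.26 + 9060.41 + 157.43 = 13646.59
Import duty = 13646.59 × 8% = 1091.73
Buyer bears: inland to port 459.65 + export clearance 98.51 + origin terminal 357.26 + freight 9060.41 + insurance 157.43 + destination terminal 940.96 + delivery 279.14 + duty 1091.73 = 12445.09
Landed cost = invoice 3513.33 + 12445.09 = 15958.42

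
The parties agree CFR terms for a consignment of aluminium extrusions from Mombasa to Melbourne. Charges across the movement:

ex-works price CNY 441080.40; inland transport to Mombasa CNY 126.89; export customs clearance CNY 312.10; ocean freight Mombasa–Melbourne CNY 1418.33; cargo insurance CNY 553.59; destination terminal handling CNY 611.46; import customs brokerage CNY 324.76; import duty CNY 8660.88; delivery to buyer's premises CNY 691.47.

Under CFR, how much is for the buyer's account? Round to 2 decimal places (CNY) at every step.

CFR: the seller pays costs through ocean freight to the destination port, but not insurance.
Seller's account: goods 441080.40 + inland to port 126.89 + export clearance 312.10 + freight 1418.33 = 442937.72
Buyer's account: insurance 553.59 + destination terminal 611.46 + brokerage 324.76 + duty 8660.88 + delivery 691.47 = 10842.16

Buyer's account: CNY 10842.16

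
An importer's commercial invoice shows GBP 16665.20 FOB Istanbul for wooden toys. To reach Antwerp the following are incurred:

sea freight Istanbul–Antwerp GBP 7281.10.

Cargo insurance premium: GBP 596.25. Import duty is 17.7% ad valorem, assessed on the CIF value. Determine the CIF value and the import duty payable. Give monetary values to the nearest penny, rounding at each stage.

CIF = FOB price + freight + insurance
CIF = 16665.20 + 7281.10 + 596.25 = 24542.55
Import duty = 24542.55 × 17.7% = 4344.03

CIF value: GBP 24542.55; import duty: GBP 4344.03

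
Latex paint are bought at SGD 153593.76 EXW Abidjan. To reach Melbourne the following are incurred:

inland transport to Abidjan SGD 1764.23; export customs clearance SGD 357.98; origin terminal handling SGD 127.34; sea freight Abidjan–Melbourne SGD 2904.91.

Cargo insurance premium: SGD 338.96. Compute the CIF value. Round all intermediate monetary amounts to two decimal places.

CIF = EXW price + pre-shipment costs + freight + insurance
CIF = 153593.76 + 1764.23 + 357.98 + 127.34 + 2904.91 + 338.96 = 159087.18

CIF value: SGD 159087.18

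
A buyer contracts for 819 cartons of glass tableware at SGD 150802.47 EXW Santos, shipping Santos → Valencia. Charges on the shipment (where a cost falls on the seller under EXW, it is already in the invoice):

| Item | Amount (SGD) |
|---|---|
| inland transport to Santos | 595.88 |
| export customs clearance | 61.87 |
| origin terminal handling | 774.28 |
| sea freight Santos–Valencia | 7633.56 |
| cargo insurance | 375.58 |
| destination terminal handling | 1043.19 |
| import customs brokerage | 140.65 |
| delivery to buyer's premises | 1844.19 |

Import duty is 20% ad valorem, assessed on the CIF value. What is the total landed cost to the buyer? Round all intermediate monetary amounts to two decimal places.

Total landed cost: SGD 195320.40

EXW: the seller makes goods available at their premises; the buyer bears all onward costs.
CIF value = EXW price + inland to port + export clearance + origin terminal + freight + insurance = 150802.47 + 595.88 + 61.87 + 774.28 + 7633.56 + 375.58 = 160243.64
Import duty = 160243.64 × 20% = 32048.73
Buyer bears: inland to port 595.88 + export clearance 61.87 + origin terminal 774.28 + freight 7633.56 + insurance 375.58 + destination terminal 1043.19 + brokerage 140.65 + delivery 1844.19 + duty 32048.73 = 44517.93
Landed cost = invoice 150802.47 + 44517.93 = 195320.40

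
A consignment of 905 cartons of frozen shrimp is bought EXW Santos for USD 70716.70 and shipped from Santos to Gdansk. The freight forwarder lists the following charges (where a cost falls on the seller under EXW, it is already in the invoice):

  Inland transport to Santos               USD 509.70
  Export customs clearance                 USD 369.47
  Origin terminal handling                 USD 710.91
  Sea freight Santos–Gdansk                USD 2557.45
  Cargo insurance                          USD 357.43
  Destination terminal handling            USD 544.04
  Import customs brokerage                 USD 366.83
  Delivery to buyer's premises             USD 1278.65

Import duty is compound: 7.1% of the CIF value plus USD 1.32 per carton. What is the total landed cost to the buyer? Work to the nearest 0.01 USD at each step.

Total landed cost: USD 83946.52

EXW: the seller makes goods available at their premises; the buyer bears all onward costs.
CIF value = EXW price + inland to port + export clearance + origin terminal + freight + insurance = 70716.70 + 509.70 + 369.47 + 710.91 + 2557.45 + 357.43 = 75221.66
Ad valorem component: 75221.66 × 7.1% = 5340.74
Specific component: 905 × 1.32 = 1194.60
Import duty = 5340.74 + 1194.60 = 6535.34
Buyer bears: inland to port 509.70 + export clearance 369.47 + origin terminal 710.91 + freight 2557.45 + insurance 357.43 + destination terminal 544.04 + brokerage 366.83 + delivery 1278.65 + duty 6535.34 = 13229.82
Landed cost = invoice 70716.70 + 13229.82 = 83946.52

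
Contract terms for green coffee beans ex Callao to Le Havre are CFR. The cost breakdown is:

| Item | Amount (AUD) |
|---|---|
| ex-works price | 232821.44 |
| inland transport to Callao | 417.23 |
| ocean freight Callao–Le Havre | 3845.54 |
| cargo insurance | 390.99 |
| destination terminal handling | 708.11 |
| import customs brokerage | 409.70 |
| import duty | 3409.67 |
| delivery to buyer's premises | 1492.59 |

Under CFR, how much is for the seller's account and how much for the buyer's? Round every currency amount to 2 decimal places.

Seller: AUD 237084.21; buyer: AUD 6411.06

CFR: the seller pays costs through ocean freight to the destination port, but not insurance.
Seller's account: goods 232821.44 + inland to port 417.23 + freight 3845.54 = 237084.21
Buyer's account: insurance 390.99 + destination terminal 708.11 + brokerage 409.70 + duty 3409.67 + delivery 1492.59 = 6411.06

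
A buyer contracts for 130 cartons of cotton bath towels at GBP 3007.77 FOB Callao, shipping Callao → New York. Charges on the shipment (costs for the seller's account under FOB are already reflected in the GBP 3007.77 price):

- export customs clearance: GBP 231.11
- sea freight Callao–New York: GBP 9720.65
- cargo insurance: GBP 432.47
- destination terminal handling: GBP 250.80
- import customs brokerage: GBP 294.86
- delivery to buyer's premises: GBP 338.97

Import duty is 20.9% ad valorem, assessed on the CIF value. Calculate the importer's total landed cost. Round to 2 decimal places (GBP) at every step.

Total landed cost: GBP 16796.15

FOB: the seller bears costs until goods are on board at the origin port; the buyer bears freight, insurance and all costs thereafter.
Already in the invoice (seller's account under FOB): export clearance — exclude.
CIF value = FOB price + freight + insurance = 3007.77 + 9720.65 + 432.47 = 13160.89
Import duty = 13160.89 × 20.9% = 2750.63
Buyer bears: freight 9720.65 + insurance 432.47 + destination terminal 250.80 + brokerage 294.86 + delivery 338.97 + duty 2750.63 = 13788.38
Landed cost = invoice 3007.77 + 13788.38 = 16796.15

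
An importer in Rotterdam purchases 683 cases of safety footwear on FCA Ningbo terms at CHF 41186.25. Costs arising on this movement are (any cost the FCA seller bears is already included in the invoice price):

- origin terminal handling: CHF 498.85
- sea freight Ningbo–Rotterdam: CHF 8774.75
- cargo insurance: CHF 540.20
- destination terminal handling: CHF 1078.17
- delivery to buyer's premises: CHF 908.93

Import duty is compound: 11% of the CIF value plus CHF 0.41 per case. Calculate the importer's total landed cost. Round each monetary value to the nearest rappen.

Total landed cost: CHF 58877.19

FCA: the seller delivers export-cleared goods to the carrier; the buyer bears costs from that point.
CIF value = FCA price + origin terminal + freight + insurance = 41186.25 + 498.85 + 8774.75 + 540.20 = 51000.05
Ad valorem component: 51000.05 × 11% = 5610.01
Specific component: 683 × 0.41 = 280.03
Import duty = 5610.01 + 280.03 = 5890.04
Buyer bears: origin terminal 498.85 + freight 8774.75 + insurance 540.20 + destination terminal 1078.17 + delivery 908.93 + duty 5890.04 = 17690.94
Landed cost = invoice 41186.25 + 17690.94 = 58877.19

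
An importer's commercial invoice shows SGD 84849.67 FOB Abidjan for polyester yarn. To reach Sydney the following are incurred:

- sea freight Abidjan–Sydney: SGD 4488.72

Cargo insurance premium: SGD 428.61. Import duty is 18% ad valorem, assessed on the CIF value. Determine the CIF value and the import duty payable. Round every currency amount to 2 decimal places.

CIF = FOB price + freight + insurance
CIF = 84849.67 + 4488.72 + 428.61 = 89767.00
Import duty = 89767.00 × 18% = 16158.06

CIF value: SGD 89767.00; import duty: SGD 16158.06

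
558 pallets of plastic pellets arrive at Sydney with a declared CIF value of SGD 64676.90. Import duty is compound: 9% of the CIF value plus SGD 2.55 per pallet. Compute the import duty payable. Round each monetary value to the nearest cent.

Ad valorem component: 64676.90 × 9% = 5820.92
Specific component: 558 × 2.55 = 1422.90
Import duty = 5820.92 + 1422.90 = 7243.82

Import duty: SGD 7243.82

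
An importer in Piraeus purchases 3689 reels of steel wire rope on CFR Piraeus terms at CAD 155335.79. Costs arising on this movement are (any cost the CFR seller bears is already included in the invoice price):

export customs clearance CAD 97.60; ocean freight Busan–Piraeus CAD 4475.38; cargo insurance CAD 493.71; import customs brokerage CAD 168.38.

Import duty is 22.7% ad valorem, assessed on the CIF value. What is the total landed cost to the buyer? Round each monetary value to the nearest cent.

CFR: the seller pays costs through ocean freight to the destination port, but not insurance.
Already in the invoice (seller's account under CFR): export clearance, freight — exclude.
CIF value = CFR price + insurance = 155335.79 + 493.71 = 155829.50
Import duty = 155829.50 × 22.7% = 35373.30
Buyer bears: insurance 493.71 + brokerage 168.38 + duty 35373.30 = 36035.39
Landed cost = invoice 155335.79 + 36035.39 = 191371.18

Total landed cost: CAD 191371.18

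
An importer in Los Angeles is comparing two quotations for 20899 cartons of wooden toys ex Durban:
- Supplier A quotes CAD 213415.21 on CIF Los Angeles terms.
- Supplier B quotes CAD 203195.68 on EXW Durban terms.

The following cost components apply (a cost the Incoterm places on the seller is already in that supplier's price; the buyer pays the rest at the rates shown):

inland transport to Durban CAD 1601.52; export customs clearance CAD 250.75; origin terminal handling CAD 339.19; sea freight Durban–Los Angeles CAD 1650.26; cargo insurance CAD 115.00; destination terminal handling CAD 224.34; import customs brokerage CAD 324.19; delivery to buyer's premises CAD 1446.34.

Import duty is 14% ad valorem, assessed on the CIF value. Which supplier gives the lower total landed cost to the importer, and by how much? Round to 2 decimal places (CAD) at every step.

Supplier B is cheaper by CAD 7139.60

Supplier A (CIF):
The CIF price already equals the CIF value: 213415.21
Import duty = 213415.21 × 14% = 29878.13
Buyer bears (A): 224.34 + 324.19 + 1446.34 = 1994.87
Landed cost (A) = invoice 213415.21 + 1994.87 + duty 29878.13 = 245288.21
Supplier B (EXW):
CIF value = EXW price + inland to port + export clearance + origin terminal + freight + insurance = 203195.68 + 1601.52 + 250.75 + 339.19 + 1650.26 + 115.00 = 207152.40
Import duty = 207152.40 × 14% = 29001.34
Buyer bears (B): 1601.52 + 250.75 + 339.19 + 1650.26 + 115.00 + 224.34 + 324.19 + 1446.34 = 5951.59
Landed cost (B) = invoice 203195.68 + 5951.59 + duty 29001.34 = 238148.61
Difference = |245288.21 − 238148.61| = 7139.60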